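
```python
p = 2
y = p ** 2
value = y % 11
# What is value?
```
Trace:
  p=2
  p=2, y=4
  p=2, y=4, value=4

Final answer: 4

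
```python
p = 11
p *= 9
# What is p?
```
Trace:
  p=11
  p=99

Final answer: 99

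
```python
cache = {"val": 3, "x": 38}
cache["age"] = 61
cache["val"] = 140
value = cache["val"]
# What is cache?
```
Trace:
  cache={'val': 3, 'x': 38}
  cache={'val': 3, 'x': 38, 'age': 61}
  cache={'val': 140, 'x': 38, 'age': 61}
  cache={'val': 140, 'x': 38, 'age': 61}, value=140

Final answer: {'val': 140, 'x': 38, 'age': 61}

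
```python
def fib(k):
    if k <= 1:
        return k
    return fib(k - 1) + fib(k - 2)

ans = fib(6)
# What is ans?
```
Call trace (a repeated sub-call is expanded the first time; later identical calls just restate its return value):
fib(k=6)
  fib(k=5)
    fib(k=4)
      fib(k=3)
        fib(k=2)
          fib(k=1)
          -> return 1
          fib(k=0)
          -> return 0
        -> return 1
        fib(k=1)
        -> return 1
      -> return 2
      fib(k=2) -> return 1  (same call as traced above)
    -> return 3
    fib(k=3) -> return 2  (same call as traced above)
  -> return 5
  fib(k=4) -> return 3  (same call as traced above)
-> return 8

Final answer: 8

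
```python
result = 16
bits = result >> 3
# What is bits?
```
Trace:
  result=16
  result=16, bits=2

Final answer: 2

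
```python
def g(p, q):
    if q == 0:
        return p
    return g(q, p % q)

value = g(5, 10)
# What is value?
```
Call trace:
g(p=5, q=10)
  g(p=10, q=5)
    g(p=5, q=0)
    -> return 5
  -> return 5
-> return 5

Final answer: 5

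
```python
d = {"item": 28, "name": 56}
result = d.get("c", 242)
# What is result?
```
Trace:
  d={'item': 28, 'name': 56}
  d={'item': 28, 'name': 56}, result=242

Final answer: 242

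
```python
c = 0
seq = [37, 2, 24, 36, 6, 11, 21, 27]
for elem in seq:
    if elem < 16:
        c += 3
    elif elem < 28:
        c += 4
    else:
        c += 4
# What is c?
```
Trace:
  c=0
  c=4, elem=37
  c=7, elem=2
  c=11, elem=24
  c=15, elem=36
  c=18, elem=6
  c=21, elem=11
  c=25, elem=21
  c=29, elem=27

Final answer: 29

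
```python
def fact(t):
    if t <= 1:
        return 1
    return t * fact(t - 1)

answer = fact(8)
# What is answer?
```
Call trace:
fact(t=8)
  fact(t=7)
    fact(t=6)
      fact(t=5)
        fact(t=4)
          fact(t=3)
            fact(t=2)
              fact(t=1)
              -> return 1
            -> return 2
          -> return 6
        -> return 24
      -> return 120
    -> return 720
  -> return 5040
-> return 40320

Final answer: 40320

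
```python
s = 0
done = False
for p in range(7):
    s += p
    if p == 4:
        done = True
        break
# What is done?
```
Trace:
  s=0
  s=0, done=False
  s=0, done=False, p=0
  s=1, done=False, p=1
  s=3, done=False, p=2
  s=6, done=False, p=3
  s=10, done=True, p=4

Final answer: True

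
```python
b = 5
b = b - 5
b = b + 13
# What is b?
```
Trace:
  b=5
  b=0
  b=13

Final answer: 13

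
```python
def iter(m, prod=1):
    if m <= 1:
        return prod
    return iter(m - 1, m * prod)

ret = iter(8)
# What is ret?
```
Call trace:
iter(m=8, prod=1)
  iter(m=7, prod=8)
    iter(m=6, prod=56)
      iter(m=5, prod=336)
        iter(m=4, prod=1680)
          iter(m=3, prod=6720)
            iter(m=2, prod=20160)
              iter(m=1, prod=40320)
              -> return 40320
            -> return 40320
          -> return 40320
        -> return 40320
      -> return 40320
    -> return 40320
  -> return 40320
-> return 40320

Final answer: 40320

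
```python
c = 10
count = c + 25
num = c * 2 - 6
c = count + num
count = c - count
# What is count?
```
Trace:
  c=10
  c=10, count=35
  c=10, count=35, num=14
  c=49, count=35, num=14
  c=49, count=14, num=14

Final answer: 14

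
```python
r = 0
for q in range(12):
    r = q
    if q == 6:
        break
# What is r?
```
Trace:
  r=0
  r=0, q=0
  r=1, q=1
  r=2, q=2
  r=3, q=3
  r=4, q=4
  r=5, q=5
  r=6, q=6

Final answer: 6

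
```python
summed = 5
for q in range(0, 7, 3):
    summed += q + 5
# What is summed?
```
Trace:
  summed=5
  summed=10, q=0
  summed=18, q=3
  summed=29, q=6

Final answer: 29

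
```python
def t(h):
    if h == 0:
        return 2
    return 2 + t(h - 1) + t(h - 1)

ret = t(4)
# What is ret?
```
Call trace (a repeated sub-call is expanded the first time; later identical calls just restate its return value):
t(h=4)
  t(h=3)
    t(h=2)
      t(h=1)
        t(h=0)
        -> return 2
        t(h=0)
        -> return 2
      -> return 6
      t(h=1) -> return 6  (same call as traced above)
    -> return 14
    t(h=2) -> return 14  (same call as traced above)
  -> return 30
  t(h=3) -> return 30  (same call as traced above)
-> return 62

Final answer: 62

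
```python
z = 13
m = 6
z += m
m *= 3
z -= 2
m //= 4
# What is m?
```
Trace:
  z=13
  z=13, m=6
  z=19, m=6
  z=19, m=18
  z=17, m=18
  z=17, m=4

Final answer: 4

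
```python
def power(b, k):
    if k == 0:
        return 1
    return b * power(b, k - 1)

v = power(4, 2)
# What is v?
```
Call trace:
power(b=4, k=2)
  power(b=4, k=1)
    power(b=4, k=0)
    -> return 1
  -> return 4
-> return 16

Final answer: 16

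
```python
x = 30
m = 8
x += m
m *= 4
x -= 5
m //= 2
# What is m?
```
Trace:
  x=30
  x=30, m=8
  x=38, m=8
  x=38, m=32
  x=33, m=32
  x=33, m=16

Final answer: 16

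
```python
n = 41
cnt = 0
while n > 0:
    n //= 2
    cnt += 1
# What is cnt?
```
Trace:
  n=41
  n=41, cnt=0
  n=20, cnt=1
  n=10, cnt=2
  n=5, cnt=3
  n=2, cnt=4
  n=1, cnt=5
  n=0, cnt=6

Final answer: 6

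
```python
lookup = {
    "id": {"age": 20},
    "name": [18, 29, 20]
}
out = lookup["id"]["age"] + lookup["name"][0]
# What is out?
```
Trace:
  lookup={'id': {'age': 20}, 'name': [18, 29, 20]}
  lookup={'id': {'age': 20}, 'name': [18, 29, 20]}, out=38

Final answer: 38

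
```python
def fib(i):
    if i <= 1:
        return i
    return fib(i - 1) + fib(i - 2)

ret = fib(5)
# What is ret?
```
Call trace (a repeated sub-call is expanded the first time; later identical calls just restate its return value):
fib(i=5)
  fib(i=4)
    fib(i=3)
      fib(i=2)
        fib(i=1)
        -> return 1
        fib(i=0)
        -> return 0
      -> return 1
      fib(i=1)
      -> return 1
    -> return 2
    fib(i=2) -> return 1  (same call as traced above)
  -> return 3
  fib(i=3) -> return 2  (same call as traced above)
-> return 5

Final answer: 5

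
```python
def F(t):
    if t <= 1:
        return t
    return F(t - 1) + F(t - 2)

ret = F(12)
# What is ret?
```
Call trace (a repeated sub-call is expanded the first time; later identical calls just restate its return value):
F(t=12)
  F(t=11)
    F(t=10)
      F(t=9)
        F(t=8)
          F(t=7)
            F(t=6)
              F(t=5)
                F(t=4)
                  F(t=3)
                    F(t=2)
                      F(t=1)
                      -> return 1
                      F(t=0)
                      -> return 0
                    -> return 1
                    F(t=1)
                    -> return 1
                  -> return 2
                  F(t=2) -> return 1  (same call as traced above)
                -> return 3
                F(t=3) -> return 2  (same call as traced above)
              -> return 5
              F(t=4) -> return 3  (same call as traced above)
            -> return 8
            F(t=5) -> return 5  (same call as traced above)
          -> return 13
          F(t=6) -> return 8  (same call as traced above)
        -> return 21
        F(t=7) -> return 13  (same call as traced above)
      -> return 34
      F(t=8) -> return 21  (same call as traced above)
    -> return 55
    F(t=9) -> return 34  (same call as traced above)
  -> return 89
  F(t=10) -> return 55  (same call as traced above)
-> return 144

Final answer: 144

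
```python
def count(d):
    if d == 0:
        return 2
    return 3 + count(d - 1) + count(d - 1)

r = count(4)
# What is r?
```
Call trace (a repeated sub-call is expanded the first time; later identical calls just restate its return value):
count(d=4)
  count(d=3)
    count(d=2)
      count(d=1)
        count(d=0)
        -> return 2
        count(d=0)
        -> return 2
      -> return 7
      count(d=1) -> return 7  (same call as traced above)
    -> return 17
    count(d=2) -> return 17  (same call as traced above)
  -> return 37
  count(d=3) -> return 37  (same call as traced above)
-> return 77

Final answer: 77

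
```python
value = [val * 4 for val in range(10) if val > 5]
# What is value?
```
Trace:
  val=0
  val=1
  val=2
  val=3
  val=4
  val=5
  val=6
  val=7
  val=8
  val=9
  value=[24, 28, 32, 36]

Final answer: [24, 28, 32, 36]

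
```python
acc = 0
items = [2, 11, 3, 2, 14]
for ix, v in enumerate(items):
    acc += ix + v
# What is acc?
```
Trace:
  acc=0
  acc=2, ix=0, v=2
  acc=14, ix=1, v=11
  acc=19, ix=2, v=3
  acc=24, ix=3, v=2
  acc=42, ix=4, v=14

Final answer: 42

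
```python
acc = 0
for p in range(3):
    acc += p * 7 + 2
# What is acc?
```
Trace:
  acc=0
  acc=2, p=0
  acc=11, p=1
  acc=27, p=2

Final answer: 27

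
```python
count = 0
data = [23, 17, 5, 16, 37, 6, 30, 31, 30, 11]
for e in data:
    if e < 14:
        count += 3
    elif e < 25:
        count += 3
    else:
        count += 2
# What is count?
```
Trace:
  count=0
  count=3, e=23
  count=6, e=17
  count=9, e=5
  count=12, e=16
  count=14, e=37
  count=17, e=6
  count=19, e=30
  count=21, e=31
  count=23, e=30
  count=26, e=11

Final answer: 26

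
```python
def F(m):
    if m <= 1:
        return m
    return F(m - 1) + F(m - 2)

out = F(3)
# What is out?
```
Call trace:
F(m=3)
  F(m=2)
    F(m=1)
    -> return 1
    F(m=0)
    -> return 0
  -> return 1
  F(m=1)
  -> return 1
-> return 2

Final answer: 2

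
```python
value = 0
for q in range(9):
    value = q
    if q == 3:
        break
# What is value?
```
Trace:
  value=0
  value=0, q=0
  value=1, q=1
  value=2, q=2
  value=3, q=3

Final answer: 3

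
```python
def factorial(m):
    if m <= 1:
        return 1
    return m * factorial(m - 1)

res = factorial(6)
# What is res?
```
Call trace:
factorial(m=6)
  factorial(m=5)
    factorial(m=4)
      factorial(m=3)
        factorial(m=2)
          factorial(m=1)
          -> return 1
        -> return 2
      -> return 6
    -> return 24
  -> return 120
-> return 720

Final answer: 720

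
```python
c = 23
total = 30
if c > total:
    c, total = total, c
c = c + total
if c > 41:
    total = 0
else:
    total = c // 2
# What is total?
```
Trace:
  c=23
  c=23, total=30
  c=23, total=30
  c=53, total=30
  c=53, total=0

Final answer: 0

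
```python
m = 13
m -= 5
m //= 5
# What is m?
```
Trace:
  m=13
  m=8
  m=1

Final answer: 1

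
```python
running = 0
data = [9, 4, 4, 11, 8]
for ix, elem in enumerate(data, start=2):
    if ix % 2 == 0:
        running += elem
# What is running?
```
Trace:
  running=0
  running=9, ix=2, elem=9
  running=9, ix=3, elem=4
  running=13, ix=4, elem=4
  running=13, ix=5, elem=11
  running=21, ix=6, elem=8

Final answer: 21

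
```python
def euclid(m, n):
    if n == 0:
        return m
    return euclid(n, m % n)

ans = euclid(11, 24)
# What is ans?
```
Call trace:
euclid(m=11, n=24)
  euclid(m=24, n=11)
    euclid(m=11, n=2)
      euclid(m=2, n=1)
        euclid(m=1, n=0)
        -> return 1
      -> return 1
    -> return 1
  -> return 1
-> return 1

Final answer: 1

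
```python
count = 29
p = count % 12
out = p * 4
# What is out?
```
Trace:
  count=29
  count=29, p=5
  count=29, p=5, out=20

Final answer: 20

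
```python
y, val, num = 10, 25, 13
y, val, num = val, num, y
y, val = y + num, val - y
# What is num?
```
Trace:
  y=10, val=25, num=13
  y=25, val=13, num=10
  y=35, val=-12, num=10

Final answer: 10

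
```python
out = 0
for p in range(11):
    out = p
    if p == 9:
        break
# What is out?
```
Trace:
  out=0
  out=0, p=0
  out=1, p=1
  out=2, p=2
  out=3, p=3
  out=4, p=4
  out=5, p=5
  out=6, p=6
  out=7, p=7
  out=8, p=8
  out=9, p=9

Final answer: 9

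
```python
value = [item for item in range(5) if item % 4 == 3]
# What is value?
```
Trace:
  item=0
  item=1
  item=2
  item=3
  item=4
  value=[3]

Final answer: [3]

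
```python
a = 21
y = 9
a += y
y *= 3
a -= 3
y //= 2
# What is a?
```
Trace:
  a=21
  a=21, y=9
  a=30, y=9
  a=30, y=27
  a=27, y=27
  a=27, y=13

Final answer: 27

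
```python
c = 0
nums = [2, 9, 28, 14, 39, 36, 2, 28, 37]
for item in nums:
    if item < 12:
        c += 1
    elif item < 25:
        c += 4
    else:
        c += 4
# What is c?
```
Trace:
  c=0
  c=1, item=2
  c=2, item=9
  c=6, item=28
  c=10, item=14
  c=14, item=39
  c=18, item=36
  c=19, item=2
  c=23, item=28
  c=27, item=37

Final answer: 27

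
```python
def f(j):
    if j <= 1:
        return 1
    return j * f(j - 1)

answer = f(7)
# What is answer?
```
Call trace:
f(j=7)
  f(j=6)
    f(j=5)
      f(j=4)
        f(j=3)
          f(j=2)
            f(j=1)
            -> return 1
          -> return 2
        -> return 6
      -> return 24
    -> return 120
  -> return 720
-> return 5040

Final answer: 5040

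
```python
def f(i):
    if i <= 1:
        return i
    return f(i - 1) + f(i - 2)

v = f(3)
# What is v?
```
Call trace:
f(i=3)
  f(i=2)
    f(i=1)
    -> return 1
    f(i=0)
    -> return 0
  -> return 1
  f(i=1)
  -> return 1
-> return 2

Final answer: 2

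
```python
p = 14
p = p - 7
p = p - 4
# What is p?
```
Trace:
  p=14
  p=7
  p=3

Final answer: 3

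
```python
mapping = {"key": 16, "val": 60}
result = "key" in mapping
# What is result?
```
Trace:
  mapping={'key': 16, 'val': 60}
  mapping={'key': 16, 'val': 60}, result=True

Final answer: True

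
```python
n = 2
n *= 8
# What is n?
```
Trace:
  n=2
  n=16

Final answer: 16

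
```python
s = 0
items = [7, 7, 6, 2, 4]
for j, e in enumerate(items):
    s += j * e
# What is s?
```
Trace:
  s=0
  s=0, j=0, e=7
  s=7, j=1, e=7
  s=19, j=2, e=6
  s=25, j=3, e=2
  s=41, j=4, e=4

Final answer: 41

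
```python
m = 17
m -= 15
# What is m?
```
Trace:
  m=17
  m=2

Final answer: 2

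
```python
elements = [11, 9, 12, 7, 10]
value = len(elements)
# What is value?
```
Trace:
  elements=[11, 9, 12, 7, 10]
  elements=[11, 9, 12, 7, 10], value=5

Final answer: 5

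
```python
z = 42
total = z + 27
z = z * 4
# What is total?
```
Trace:
  z=42
  z=42, total=69
  z=168, total=69

Final answer: 69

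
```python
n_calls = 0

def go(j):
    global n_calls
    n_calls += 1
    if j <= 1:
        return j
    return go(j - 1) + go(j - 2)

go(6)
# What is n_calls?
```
Call trace (a repeated sub-call is expanded the first time; later identical calls just restate its return value):
go(j=6)
  go(j=5)
    go(j=4)
      go(j=3)
        go(j=2)
          go(j=1)
          -> return 1
          go(j=0)
          -> return 0
        -> return 1
        go(j=1)
        -> return 1
      -> return 2
      go(j=2) -> return 1  (same call as traced above)
    -> return 3
    go(j=3) -> return 2  (same call as traced above)
  -> return 5
  go(j=4) -> return 3  (same call as traced above)
-> return 8

n_calls is incremented once per call, so count the calls in each subtree. Let C(j) = number of calls made by go(j).
C(0) = C(1) = 1 (base case, no recursion); C(j) = 1 + C(j - 1) + C(j - 2) otherwise.
C(2) = 1 + C(1) + C(0) = 1 + 1 + 1 = 3
C(3) = 1 + C(2) + C(1) = 1 + 3 + 1 = 5
C(4) = 1 + C(3) + C(2) = 1 + 5 + 3 = 9
C(5) = 1 + C(4) + C(3) = 1 + 9 + 5 = 15
C(6) = 1 + C(5) + C(4) = 1 + 15 + 9 = 25
n_calls = C(6) = 25

Final answer: 25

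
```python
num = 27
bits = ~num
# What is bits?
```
Trace:
  num=27
  num=27, bits=-28

Final answer: -28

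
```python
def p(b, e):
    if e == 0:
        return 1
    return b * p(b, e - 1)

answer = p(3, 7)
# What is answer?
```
Call trace:
p(b=3, e=7)
  p(b=3, e=6)
    p(b=3, e=5)
      p(b=3, e=4)
        p(b=3, e=3)
          p(b=3, e=2)
            p(b=3, e=1)
              p(b=3, e=0)
              -> return 1
            -> return 3
          -> return 9
        -> return 27
      -> return 81
    -> return 243
  -> return 729
-> return 2187

Final answer: 2187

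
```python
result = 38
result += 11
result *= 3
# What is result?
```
Trace:
  result=38
  result=49
  result=147

Final answer: 147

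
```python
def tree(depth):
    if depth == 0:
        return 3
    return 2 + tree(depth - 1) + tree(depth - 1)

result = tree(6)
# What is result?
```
Call trace (a repeated sub-call is expanded the first time; later identical calls just restate its return value):
tree(depth=6)
  tree(depth=5)
    tree(depth=4)
      tree(depth=3)
        tree(depth=2)
          tree(depth=1)
            tree(depth=0)
            -> return 3
            tree(depth=0)
            -> return 3
          -> return 8
          tree(depth=1) -> return 8  (same call as traced above)
        -> return 18
        tree(depth=2) -> return 18  (same call as traced above)
      -> return 38
      tree(depth=3) -> return 38  (same call as traced above)
    -> return 78
    tree(depth=4) -> return 78  (same call as traced above)
  -> return 158
  tree(depth=5) -> return 158  (same call as traced above)
-> return 318

Final answer: 318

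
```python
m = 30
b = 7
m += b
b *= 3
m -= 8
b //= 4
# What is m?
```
Trace:
  m=30
  m=30, b=7
  m=37, b=7
  m=37, b=21
  m=29, b=21
  m=29, b=5

Final answer: 29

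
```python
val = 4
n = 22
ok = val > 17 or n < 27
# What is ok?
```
Trace:
  val=4
  val=4, n=22
  val=4, n=22, ok=True

Final answer: True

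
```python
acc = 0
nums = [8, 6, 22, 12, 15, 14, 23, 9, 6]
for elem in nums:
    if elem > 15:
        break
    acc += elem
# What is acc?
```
Trace:
  acc=0
  acc=8, elem=8
  acc=14, elem=6
  acc=14, elem=22

Final answer: 14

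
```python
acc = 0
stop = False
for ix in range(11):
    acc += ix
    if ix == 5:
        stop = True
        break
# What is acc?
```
Trace:
  acc=0
  acc=0, stop=False
  acc=0, stop=False, ix=0
  acc=1, stop=False, ix=1
  acc=3, stop=False, ix=2
  acc=6, stop=False, ix=3
  acc=10, stop=False, ix=4
  acc=15, stop=True, ix=5

Final answer: 15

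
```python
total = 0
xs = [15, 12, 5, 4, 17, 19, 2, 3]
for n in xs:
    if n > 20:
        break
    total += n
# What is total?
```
Trace:
  total=0
  total=15, n=15
  total=27, n=12
  total=32, n=5
  total=36, n=4
  total=53, n=17
  total=72, n=19
  total=74, n=2
  total=77, n=3

Final answer: 77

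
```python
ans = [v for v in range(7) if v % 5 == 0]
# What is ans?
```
Trace:
  v=0
  v=1
  v=2
  v=3
  v=4
  v=5
  v=6
  ans=[0, 5]

Final answer: [0, 5]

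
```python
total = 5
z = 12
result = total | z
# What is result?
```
Trace:
  total=5
  total=5, z=12
  total=5, z=12, result=13

Final answer: 13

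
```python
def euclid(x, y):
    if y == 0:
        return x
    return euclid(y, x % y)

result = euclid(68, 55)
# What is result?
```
Call trace:
euclid(x=68, y=55)
  euclid(x=55, y=13)
    euclid(x=13, y=3)
      euclid(x=3, y=1)
        euclid(x=1, y=0)
        -> return 1
      -> return 1
    -> return 1
  -> return 1
-> return 1

Final answer: 1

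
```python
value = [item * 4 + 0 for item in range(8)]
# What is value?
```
Trace:
  item=0
  item=1
  item=2
  item=3
  item=4
  item=5
  item=6
  item=7
  value=[0, 4, 8, 12, 16, 20, 24, 28]

Final answer: [0, 4, 8, 12, 16, 20, 24, 28]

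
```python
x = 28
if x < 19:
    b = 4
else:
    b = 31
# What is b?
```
Trace:
  x=28
  x=28, b=31

Final answer: 31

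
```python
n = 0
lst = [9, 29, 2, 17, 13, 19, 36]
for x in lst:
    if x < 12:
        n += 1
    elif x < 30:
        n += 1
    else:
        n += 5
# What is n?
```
Trace:
  n=0
  n=1, x=9
  n=2, x=29
  n=3, x=2
  n=4, x=17
  n=5, x=13
  n=6, x=19
  n=11, x=36

Final answer: 11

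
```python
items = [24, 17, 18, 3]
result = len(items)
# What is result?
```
Trace:
  items=[24, 17, 18, 3]
  items=[24, 17, 18, 3], result=4

Final answer: 4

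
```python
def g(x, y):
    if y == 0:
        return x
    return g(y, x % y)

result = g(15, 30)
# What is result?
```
Call trace:
g(x=15, y=30)
  g(x=30, y=15)
    g(x=15, y=0)
    -> return 15
  -> return 15
-> return 15

Final answer: 15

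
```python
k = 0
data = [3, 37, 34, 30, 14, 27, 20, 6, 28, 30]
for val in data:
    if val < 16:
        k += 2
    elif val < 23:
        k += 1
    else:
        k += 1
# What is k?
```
Trace:
  k=0
  k=2, val=3
  k=3, val=37
  k=4, val=34
  k=5, val=30
  k=7, val=14
  k=8, val=27
  k=9, val=20
  k=11, val=6
  k=12, val=28
  k=13, val=30

Final answer: 13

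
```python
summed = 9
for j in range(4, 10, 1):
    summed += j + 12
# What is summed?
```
Trace:
  summed=9
  summed=25, j=4
  summed=42, j=5
  summed=60, j=6
  summed=79, j=7
  summed=99, j=8
  summed=120, j=9

Final answer: 120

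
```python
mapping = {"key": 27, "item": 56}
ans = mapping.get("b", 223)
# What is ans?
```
Trace:
  mapping={'key': 27, 'item': 56}
  mapping={'key': 27, 'item': 56}, ans=223

Final answer: 223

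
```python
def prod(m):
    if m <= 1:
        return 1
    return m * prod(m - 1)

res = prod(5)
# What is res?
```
Call trace:
prod(m=5)
  prod(m=4)
    prod(m=3)
      prod(m=2)
        prod(m=1)
        -> return 1
      -> return 2
    -> return 6
  -> return 24
-> return 120

Final answer: 120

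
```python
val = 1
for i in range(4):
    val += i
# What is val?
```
Trace:
  val=1
  val=1, i=0
  val=2, i=1
  val=4, i=2
  val=7, i=3

Final answer: 7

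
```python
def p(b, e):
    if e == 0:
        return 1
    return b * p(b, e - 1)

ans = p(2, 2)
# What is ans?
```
Call trace:
p(b=2, e=2)
  p(b=2, e=1)
    p(b=2, e=0)
    -> return 1
  -> return 2
-> return 4

Final answer: 4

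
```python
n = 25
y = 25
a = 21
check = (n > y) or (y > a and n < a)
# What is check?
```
Trace:
  n=25
  n=25, y=25
  n=25, y=25, a=21
  n=25, y=25, a=21, check=False

Final answer: False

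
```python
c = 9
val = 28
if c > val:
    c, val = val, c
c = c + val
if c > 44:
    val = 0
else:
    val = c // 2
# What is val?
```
Trace:
  c=9
  c=9, val=28
  c=9, val=28
  c=37, val=28
  c=37, val=18

Final answer: 18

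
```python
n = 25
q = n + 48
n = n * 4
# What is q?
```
Trace:
  n=25
  n=25, q=73
  n=100, q=73

Final answer: 73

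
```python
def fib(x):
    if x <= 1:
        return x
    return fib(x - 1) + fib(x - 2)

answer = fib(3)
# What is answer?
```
Call trace:
fib(x=3)
  fib(x=2)
    fib(x=1)
    -> return 1
    fib(x=0)
    -> return 0
  -> return 1
  fib(x=1)
  -> return 1
-> return 2

Final answer: 2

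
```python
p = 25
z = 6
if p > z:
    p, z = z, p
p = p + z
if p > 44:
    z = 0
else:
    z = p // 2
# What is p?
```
Trace:
  p=25
  p=25, z=6
  p=6, z=25
  p=31, z=25
  p=31, z=15

Final answer: 31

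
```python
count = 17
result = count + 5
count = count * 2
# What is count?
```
Trace:
  count=17
  count=17, result=22
  count=34, result=22

Final answer: 34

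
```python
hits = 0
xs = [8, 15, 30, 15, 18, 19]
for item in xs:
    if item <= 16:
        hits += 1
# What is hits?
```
Trace:
  hits=0
  hits=1, item=8
  hits=2, item=15
  hits=2, item=30
  hits=3, item=15
  hits=3, item=18
  hits=3, item=19

Final answer: 3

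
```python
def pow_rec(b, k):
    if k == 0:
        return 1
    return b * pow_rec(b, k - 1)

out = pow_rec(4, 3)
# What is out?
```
Call trace:
pow_rec(b=4, k=3)
  pow_rec(b=4, k=2)
    pow_rec(b=4, k=1)
      pow_rec(b=4, k=0)
      -> return 1
    -> return 4
  -> return 16
-> return 64

Final answer: 64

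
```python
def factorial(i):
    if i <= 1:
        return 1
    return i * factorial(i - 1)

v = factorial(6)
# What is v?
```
Call trace:
factorial(i=6)
  factorial(i=5)
    factorial(i=4)
      factorial(i=3)
        factorial(i=2)
          factorial(i=1)
          -> return 1
        -> return 2
      -> return 6
    -> return 24
  -> return 120
-> return 720

Final answer: 720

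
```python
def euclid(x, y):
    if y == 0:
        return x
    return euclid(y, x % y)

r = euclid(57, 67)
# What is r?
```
Call trace:
euclid(x=57, y=67)
  euclid(x=67, y=57)
    euclid(x=57, y=10)
      euclid(x=10, y=7)
        euclid(x=7, y=3)
          euclid(x=3, y=1)
            euclid(x=1, y=0)
            -> return 1
          -> return 1
        -> return 1
      -> return 1
    -> return 1
  -> return 1
-> return 1

Final answer: 1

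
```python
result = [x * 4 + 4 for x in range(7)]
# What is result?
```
Trace:
  x=0
  x=1
  x=2
  x=3
  x=4
  x=5
  x=6
  result=[4, 8, 12, 16, 20, 24, 28]

Final answer: [4, 8, 12, 16, 20, 24, 28]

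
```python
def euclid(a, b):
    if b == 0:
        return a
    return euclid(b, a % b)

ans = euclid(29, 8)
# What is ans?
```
Call trace:
euclid(a=29, b=8)
  euclid(a=8, b=5)
    euclid(a=5, b=3)
      euclid(a=3, b=2)
        euclid(a=2, b=1)
          euclid(a=1, b=0)
          -> return 1
        -> return 1
      -> return 1
    -> return 1
  -> return 1
-> return 1

Final answer: 1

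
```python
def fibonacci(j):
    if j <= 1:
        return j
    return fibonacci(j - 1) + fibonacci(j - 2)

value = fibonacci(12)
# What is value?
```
Call trace (a repeated sub-call is expanded the first time; later identical calls just restate its return value):
fibonacci(j=12)
  fibonacci(j=11)
    fibonacci(j=10)
      fibonacci(j=9)
        fibonacci(j=8)
          fibonacci(j=7)
            fibonacci(j=6)
              fibonacci(j=5)
                fibonacci(j=4)
                  fibonacci(j=3)
                    fibonacci(j=2)
                      fibonacci(j=1)
                      -> return 1
                      fibonacci(j=0)
                      -> return 0
                    -> return 1
                    fibonacci(j=1)
                    -> return 1
                  -> return 2
                  fibonacci(j=2) -> return 1  (same call as traced above)
                -> return 3
                fibonacci(j=3) -> return 2  (same call as traced above)
              -> return 5
              fibonacci(j=4) -> return 3  (same call as traced above)
            -> return 8
            fibonacci(j=5) -> return 5  (same call as traced above)
          -> return 13
          fibonacci(j=6) -> return 8  (same call as traced above)
        -> return 21
        fibonacci(j=7) -> return 13  (same call as traced above)
      -> return 34
      fibonacci(j=8) -> return 21  (same call as traced above)
    -> return 55
    fibonacci(j=9) -> return 34  (same call as traced above)
  -> return 89
  fibonacci(j=10) -> return 55  (same call as traced above)
-> return 144

Final answer: 144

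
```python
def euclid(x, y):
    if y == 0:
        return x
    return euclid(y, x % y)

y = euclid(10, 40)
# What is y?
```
Call trace:
euclid(x=10, y=40)
  euclid(x=40, y=10)
    euclid(x=10, y=0)
    -> return 10
  -> return 10
-> return 10

Final answer: 10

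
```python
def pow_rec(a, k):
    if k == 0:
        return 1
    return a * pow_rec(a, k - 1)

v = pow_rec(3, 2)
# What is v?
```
Call trace:
pow_rec(a=3, k=2)
  pow_rec(a=3, k=1)
    pow_rec(a=3, k=0)
    -> return 1
  -> return 3
-> return 9

Final answer: 9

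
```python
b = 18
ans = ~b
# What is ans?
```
Trace:
  b=18
  b=18, ans=-19

Final answer: -19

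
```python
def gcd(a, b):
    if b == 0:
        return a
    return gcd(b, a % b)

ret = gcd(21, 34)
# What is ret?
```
Call trace:
gcd(a=21, b=34)
  gcd(a=34, b=21)
    gcd(a=21, b=13)
      gcd(a=13, b=8)
        gcd(a=8, b=5)
          gcd(a=5, b=3)
            gcd(a=3, b=2)
              gcd(a=2, b=1)
                gcd(a=1, b=0)
                -> return 1
              -> return 1
            -> return 1
          -> return 1
        -> return 1
      -> return 1
    -> return 1
  -> return 1
-> return 1

Final answer: 1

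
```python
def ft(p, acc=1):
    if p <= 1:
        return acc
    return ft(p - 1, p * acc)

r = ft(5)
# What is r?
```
Call trace:
ft(p=5, acc=1)
  ft(p=4, acc=5)
    ft(p=3, acc=20)
      ft(p=2, acc=60)
        ft(p=1, acc=120)
        -> return 120
      -> return 120
    -> return 120
  -> return 120
-> return 120

Final answer: 120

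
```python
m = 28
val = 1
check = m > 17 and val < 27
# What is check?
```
Trace:
  m=28
  m=28, val=1
  m=28, val=1, check=True

Final answer: True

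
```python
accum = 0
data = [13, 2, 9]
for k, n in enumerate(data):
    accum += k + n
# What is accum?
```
Trace:
  accum=0
  accum=13, k=0, n=13
  accum=16, k=1, n=2
  accum=27, k=2, n=9

Final answer: 27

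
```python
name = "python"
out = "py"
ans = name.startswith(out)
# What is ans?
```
Trace:
  name='python'
  name='python', out='py'
  name='python', out='py', ans=True

Final answer: True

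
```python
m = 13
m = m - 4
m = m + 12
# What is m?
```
Trace:
  m=13
  m=9
  m=21

Final answer: 21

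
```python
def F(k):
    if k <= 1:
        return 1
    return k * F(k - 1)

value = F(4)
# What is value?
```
Call trace:
F(k=4)
  F(k=3)
    F(k=2)
      F(k=1)
      -> return 1
    -> return 2
  -> return 6
-> return 24

Final answer: 24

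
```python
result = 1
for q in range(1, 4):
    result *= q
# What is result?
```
Trace:
  result=1
  result=1, q=1
  result=2, q=2
  result=6, q=3

Final answer: 6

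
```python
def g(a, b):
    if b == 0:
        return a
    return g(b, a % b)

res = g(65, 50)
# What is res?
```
Call trace:
g(a=65, b=50)
  g(a=50, b=15)
    g(a=15, b=5)
      g(a=5, b=0)
      -> return 5
    -> return 5
  -> return 5
-> return 5

Final answer: 5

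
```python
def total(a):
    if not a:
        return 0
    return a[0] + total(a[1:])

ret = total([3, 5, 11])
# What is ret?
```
Call trace:
total(a=[3, 5, 11])
  total(a=[5, 11])
    total(a=[11])
      total(a=[])
      -> return 0
    -> return 11
  -> return 16
-> return 19

Final answer: 19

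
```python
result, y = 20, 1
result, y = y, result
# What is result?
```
Trace:
  result=20, y=1
  result=1, y=20

Final answer: 1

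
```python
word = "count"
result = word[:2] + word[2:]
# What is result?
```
Trace:
  word='count'
  word='count', result='count'

Final answer: 'count'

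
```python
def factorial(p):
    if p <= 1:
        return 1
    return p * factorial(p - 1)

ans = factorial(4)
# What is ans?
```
Call trace:
factorial(p=4)
  factorial(p=3)
    factorial(p=2)
      factorial(p=1)
      -> return 1
    -> return 2
  -> return 6
-> return 24

Final answer: 24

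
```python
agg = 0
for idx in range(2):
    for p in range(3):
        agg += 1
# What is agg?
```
Trace:
  agg=0
  agg=1, idx=0, p=0
  agg=2, idx=0, p=1
  agg=3, idx=0, p=2
  agg=4, idx=1, p=0
  agg=5, idx=1, p=1
  agg=6, idx=1, p=2

Final answer: 6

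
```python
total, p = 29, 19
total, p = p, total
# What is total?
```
Trace:
  total=29, p=19
  total=19, p=29

Final answer: 19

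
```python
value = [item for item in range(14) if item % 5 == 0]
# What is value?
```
Trace:
  item=0
  item=1
  item=2
  item=3
  item=4
  item=5
  item=6
  item=7
  item=8
  item=9
  item=10
  item=11
  item=12
  item=13
  value=[0, 5, 10]

Final answer: [0, 5, 10]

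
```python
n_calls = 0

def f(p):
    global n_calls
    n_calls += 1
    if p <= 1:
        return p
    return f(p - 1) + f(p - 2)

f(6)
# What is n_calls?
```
Call trace (a repeated sub-call is expanded the first time; later identical calls just restate its return value):
f(p=6)
  f(p=5)
    f(p=4)
      f(p=3)
        f(p=2)
          f(p=1)
          -> return 1
          f(p=0)
          -> return 0
        -> return 1
        f(p=1)
        -> return 1
      -> return 2
      f(p=2) -> return 1  (same call as traced above)
    -> return 3
    f(p=3) -> return 2  (same call as traced above)
  -> return 5
  f(p=4) -> return 3  (same call as traced above)
-> return 8

n_calls is incremented once per call, so count the calls in each subtree. Let C(p) = number of calls made by f(p).
C(0) = C(1) = 1 (base case, no recursion); C(p) = 1 + C(p - 1) + C(p - 2) otherwise.
C(2) = 1 + C(1) + C(0) = 1 + 1 + 1 = 3
C(3) = 1 + C(2) + C(1) = 1 + 3 + 1 = 5
C(4) = 1 + C(3) + C(2) = 1 + 5 + 3 = 9
C(5) = 1 + C(4) + C(3) = 1 + 9 + 5 = 15
C(6) = 1 + C(5) + C(4) = 1 + 15 + 9 = 25
n_calls = C(6) = 25

Final answer: 25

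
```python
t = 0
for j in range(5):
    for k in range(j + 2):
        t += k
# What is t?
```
Trace:
  t=0
  t=0, j=0, k=0
  t=1, j=0, k=1
  t=1, j=1, k=0
  t=2, j=1, k=1
  t=4, j=1, k=2
  t=4, j=2, k=0
  t=5, j=2, k=1
  t=7, j=2, k=2
  t=10, j=2, k=3
  t=10, j=3, k=0
  t=11, j=3, k=1
  t=13, j=3, k=2
  t=16, j=3, k=3
  t=20, j=3, k=4
  t=20, j=4, k=0
  t=21, j=4, k=1
  t=23, j=4, k=2
  t=26, j=4, k=3
  t=30, j=4, k=4
  t=35, j=4, k=5

Final answer: 35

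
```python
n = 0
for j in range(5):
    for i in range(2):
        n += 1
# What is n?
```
Trace:
  n=0
  n=1, j=0, i=0
  n=2, j=0, i=1
  n=3, j=1, i=0
  n=4, j=1, i=1
  n=5, j=2, i=0
  n=6, j=2, i=1
  n=7, j=3, i=0
  n=8, j=3, i=1
  n=9, j=4, i=0
  n=10, j=4, i=1

Final answer: 10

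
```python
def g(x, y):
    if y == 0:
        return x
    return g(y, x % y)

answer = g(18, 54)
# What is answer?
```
Call trace:
g(x=18, y=54)
  g(x=54, y=18)
    g(x=18, y=0)
    -> return 18
  -> return 18
-> return 18

Final answer: 18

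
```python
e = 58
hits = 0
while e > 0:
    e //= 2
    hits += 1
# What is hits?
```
Trace:
  e=58
  e=58, hits=0
  e=29, hits=1
  e=14, hits=2
  e=7, hits=3
  e=3, hits=4
  e=1, hits=5
  e=0, hits=6

Final answer: 6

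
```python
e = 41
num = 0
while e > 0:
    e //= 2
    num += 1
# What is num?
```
Trace:
  e=41
  e=41, num=0
  e=20, num=1
  e=10, num=2
  e=5, num=3
  e=2, num=4
  e=1, num=5
  e=0, num=6

Final answer: 6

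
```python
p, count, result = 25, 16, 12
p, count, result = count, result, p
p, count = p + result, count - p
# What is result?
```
Trace:
  p=25, count=16, result=12
  p=16, count=12, result=25
  p=41, count=-4, result=25

Final answer: 25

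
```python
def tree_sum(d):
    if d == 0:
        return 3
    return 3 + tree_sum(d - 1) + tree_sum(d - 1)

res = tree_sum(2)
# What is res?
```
Call trace (a repeated sub-call is expanded the first time; later identical calls just restate its return value):
tree_sum(d=2)
  tree_sum(d=1)
    tree_sum(d=0)
    -> return 3
    tree_sum(d=0)
    -> return 3
  -> return 9
  tree_sum(d=1) -> return 9  (same call as traced above)
-> return 21

Final answer: 21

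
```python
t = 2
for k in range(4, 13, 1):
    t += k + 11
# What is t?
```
Trace:
  t=2
  t=17, k=4
  t=33, k=5
  t=50, k=6
  t=68, k=7
  t=87, k=8
  t=107, k=9
  t=128, k=10
  t=150, k=11
  t=173, k=12

Final answer: 173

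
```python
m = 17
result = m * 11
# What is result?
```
Trace:
  m=17
  m=17, result=187

Final answer: 187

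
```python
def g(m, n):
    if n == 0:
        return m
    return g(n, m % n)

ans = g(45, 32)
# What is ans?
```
Call trace:
g(m=45, n=32)
  g(m=32, n=13)
    g(m=13, n=6)
      g(m=6, n=1)
        g(m=1, n=0)
        -> return 1
      -> return 1
    -> return 1
  -> return 1
-> return 1

Final answer: 1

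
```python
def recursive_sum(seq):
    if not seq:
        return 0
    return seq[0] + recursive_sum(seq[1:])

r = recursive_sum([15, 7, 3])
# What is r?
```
Call trace:
recursive_sum(seq=[15, 7, 3])
  recursive_sum(seq=[7, 3])
    recursive_sum(seq=[3])
      recursive_sum(seq=[])
      -> return 0
    -> return 3
  -> return 10
-> return 25

Final answer: 25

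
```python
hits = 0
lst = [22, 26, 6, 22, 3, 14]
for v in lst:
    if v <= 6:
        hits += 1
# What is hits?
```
Trace:
  hits=0
  hits=0, v=22
  hits=0, v=26
  hits=1, v=6
  hits=1, v=22
  hits=2, v=3
  hits=2, v=14

Final answer: 2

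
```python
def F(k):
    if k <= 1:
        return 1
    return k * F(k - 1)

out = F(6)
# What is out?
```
Call trace:
F(k=6)
  F(k=5)
    F(k=4)
      F(k=3)
        F(k=2)
          F(k=1)
          -> return 1
        -> return 2
      -> return 6
    -> return 24
  -> return 120
-> return 720

Final answer: 720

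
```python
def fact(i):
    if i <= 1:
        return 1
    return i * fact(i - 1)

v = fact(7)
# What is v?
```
Call trace:
fact(i=7)
  fact(i=6)
    fact(i=5)
      fact(i=4)
        fact(i=3)
          fact(i=2)
            fact(i=1)
            -> return 1
          -> return 2
        -> return 6
      -> return 24
    -> return 120
  -> return 720
-> return 5040

Final answer: 5040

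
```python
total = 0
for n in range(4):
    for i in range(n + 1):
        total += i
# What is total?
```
Trace:
  total=0
  total=0, n=0, i=0
  total=0, n=1, i=0
  total=1, n=1, i=1
  total=1, n=2, i=0
  total=2, n=2, i=1
  total=4, n=2, i=2
  total=4, n=3, i=0
  total=5, n=3, i=1
  total=7, n=3, i=2
  total=10, n=3, i=3

Final answer: 10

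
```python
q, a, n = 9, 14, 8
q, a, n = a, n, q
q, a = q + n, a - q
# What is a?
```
Trace:
  q=9, a=14, n=8
  q=14, a=8, n=9
  q=23, a=-6, n=9

Final answer: -6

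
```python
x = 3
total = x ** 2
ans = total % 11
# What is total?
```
Trace:
  x=3
  x=3, total=9
  x=3, total=9, ans=9

Final answer: 9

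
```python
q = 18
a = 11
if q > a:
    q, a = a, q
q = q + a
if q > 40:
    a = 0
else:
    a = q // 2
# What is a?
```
Trace:
  q=18
  q=18, a=11
  q=11, a=18
  q=29, a=18
  q=29, a=14

Final answer: 14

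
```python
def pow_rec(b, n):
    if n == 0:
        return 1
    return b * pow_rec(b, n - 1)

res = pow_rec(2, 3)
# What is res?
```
Call trace:
pow_rec(b=2, n=3)
  pow_rec(b=2, n=2)
    pow_rec(b=2, n=1)
      pow_rec(b=2, n=0)
      -> return 1
    -> return 2
  -> return 4
-> return 8

Final answer: 8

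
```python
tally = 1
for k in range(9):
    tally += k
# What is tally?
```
Trace:
  tally=1
  tally=1, k=0
  tally=2, k=1
  tally=4, k=2
  tally=7, k=3
  tally=11, k=4
  tally=16, k=5
  tally=22, k=6
  tally=29, k=7
  tally=37, k=8

Final answer: 37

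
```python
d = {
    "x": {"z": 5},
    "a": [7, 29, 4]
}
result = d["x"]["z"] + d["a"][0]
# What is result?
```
Trace:
  d={'x': {'z': 5}, 'a': [7, 29, 4]}
  d={'x': {'z': 5}, 'a': [7, 29, 4]}, result=12

Final answer: 12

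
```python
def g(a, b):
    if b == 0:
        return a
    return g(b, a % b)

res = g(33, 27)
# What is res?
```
Call trace:
g(a=33, b=27)
  g(a=27, b=6)
    g(a=6, b=3)
      g(a=3, b=0)
      -> return 3
    -> return 3
  -> return 3
-> return 3

Final answer: 3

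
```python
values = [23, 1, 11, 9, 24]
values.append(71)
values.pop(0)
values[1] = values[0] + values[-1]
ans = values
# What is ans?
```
Trace:
  values=[23, 1, 11, 9, 24]
  values=[23, 1, 11, 9, 24, 71]
  values=[1, 11, 9, 24, 71]
  values=[1, 72, 9, 24, 71]
  values=[1, 72, 9, 24, 71], ans=[1, 72, 9, 24, 71]

Final answer: [1, 72, 9, 24, 71]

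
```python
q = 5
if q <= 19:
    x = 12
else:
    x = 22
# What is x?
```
Trace:
  q=5
  q=5, x=12

Final answer: 12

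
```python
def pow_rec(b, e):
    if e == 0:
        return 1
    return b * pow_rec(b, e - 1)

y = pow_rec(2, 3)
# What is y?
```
Call trace:
pow_rec(b=2, e=3)
  pow_rec(b=2, e=2)
    pow_rec(b=2, e=1)
      pow_rec(b=2, e=0)
      -> return 1
    -> return 2
  -> return 4
-> return 8

Final answer: 8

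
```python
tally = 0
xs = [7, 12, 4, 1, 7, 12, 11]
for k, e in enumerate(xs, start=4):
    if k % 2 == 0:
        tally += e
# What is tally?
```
Trace:
  tally=0
  tally=7, k=4, e=7
  tally=7, k=5, e=12
  tally=11, k=6, e=4
  tally=11, k=7, e=1
  tally=18, k=8, e=7
  tally=18, k=9, e=12
  tally=29, k=10, e=11

Final answer: 29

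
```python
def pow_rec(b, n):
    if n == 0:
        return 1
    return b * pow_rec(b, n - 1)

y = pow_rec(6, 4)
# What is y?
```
Call trace:
pow_rec(b=6, n=4)
  pow_rec(b=6, n=3)
    pow_rec(b=6, n=2)
      pow_rec(b=6, n=1)
        pow_rec(b=6, n=0)
        -> return 1
      -> return 6
    -> return 36
  -> return 216
-> return 1296

Final answer: 1296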